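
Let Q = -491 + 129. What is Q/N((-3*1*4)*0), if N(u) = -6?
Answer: 181/3 ≈ 60.333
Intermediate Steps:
Q = -362
Q/N((-3*1*4)*0) = -362/(-6) = -362*(-⅙) = 181/3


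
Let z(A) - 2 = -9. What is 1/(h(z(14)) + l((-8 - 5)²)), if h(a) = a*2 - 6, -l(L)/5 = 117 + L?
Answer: -1/1450 ≈ -0.00068966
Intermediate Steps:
l(L) = -585 - 5*L (l(L) = -5*(117 + L) = -585 - 5*L)
z(A) = -7 (z(A) = 2 - 9 = -7)
h(a) = -6 + 2*a (h(a) = 2*a - 6 = -6 + 2*a)
1/(h(z(14)) + l((-8 - 5)²)) = 1/((-6 + 2*(-7)) + (-585 - 5*(-8 - 5)²)) = 1/((-6 - 14) + (-585 - 5*(-13)²)) = 1/(-20 + (-585 - 5*169)) = 1/(-20 + (-585 - 845)) = 1/(-20 - 1430) = 1/(-1450) = -1/1450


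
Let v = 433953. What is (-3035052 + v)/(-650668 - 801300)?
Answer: 2601099/1451968 ≈ 1.7914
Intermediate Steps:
(-3035052 + v)/(-650668 - 801300) = (-3035052 + 433953)/(-650668 - 801300) = -2601099/(-1451968) = -2601099*(-1/1451968) = 2601099/1451968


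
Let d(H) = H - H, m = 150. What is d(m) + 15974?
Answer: 15974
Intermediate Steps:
d(H) = 0
d(m) + 15974 = 0 + 15974 = 15974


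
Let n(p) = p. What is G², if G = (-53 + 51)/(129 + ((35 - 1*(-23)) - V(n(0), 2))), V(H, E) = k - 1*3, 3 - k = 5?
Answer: 1/9216 ≈ 0.00010851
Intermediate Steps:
k = -2 (k = 3 - 1*5 = 3 - 5 = -2)
V(H, E) = -5 (V(H, E) = -2 - 1*3 = -2 - 3 = -5)
G = -1/96 (G = (-53 + 51)/(129 + ((35 - 1*(-23)) - 1*(-5))) = -2/(129 + ((35 + 23) + 5)) = -2/(129 + (58 + 5)) = -2/(129 + 63) = -2/192 = -2*1/192 = -1/96 ≈ -0.010417)
G² = (-1/96)² = 1/9216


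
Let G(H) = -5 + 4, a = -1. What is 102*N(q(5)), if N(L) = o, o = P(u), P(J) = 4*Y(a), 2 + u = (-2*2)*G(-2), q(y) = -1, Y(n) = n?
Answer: -408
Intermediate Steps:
G(H) = -1
u = 2 (u = -2 - 2*2*(-1) = -2 - 4*(-1) = -2 + 4 = 2)
P(J) = -4 (P(J) = 4*(-1) = -4)
o = -4
N(L) = -4
102*N(q(5)) = 102*(-4) = -408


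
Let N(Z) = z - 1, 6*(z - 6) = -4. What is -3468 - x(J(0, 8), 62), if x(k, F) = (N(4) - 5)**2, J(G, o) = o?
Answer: -31216/9 ≈ -3468.4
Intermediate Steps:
z = 16/3 (z = 6 + (1/6)*(-4) = 6 - 2/3 = 16/3 ≈ 5.3333)
N(Z) = 13/3 (N(Z) = 16/3 - 1 = 13/3)
x(k, F) = 4/9 (x(k, F) = (13/3 - 5)**2 = (-2/3)**2 = 4/9)
-3468 - x(J(0, 8), 62) = -3468 - 1*4/9 = -3468 - 4/9 = -31216/9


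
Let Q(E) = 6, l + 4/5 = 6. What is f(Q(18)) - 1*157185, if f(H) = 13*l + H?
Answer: -785557/5 ≈ -1.5711e+5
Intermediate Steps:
l = 26/5 (l = -⅘ + 6 = 26/5 ≈ 5.2000)
f(H) = 338/5 + H (f(H) = 13*(26/5) + H = 338/5 + H)
f(Q(18)) - 1*157185 = (338/5 + 6) - 1*157185 = 368/5 - 157185 = -785557/5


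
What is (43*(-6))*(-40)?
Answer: 10320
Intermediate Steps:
(43*(-6))*(-40) = -258*(-40) = 10320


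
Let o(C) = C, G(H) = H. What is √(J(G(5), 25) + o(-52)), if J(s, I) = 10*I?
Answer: 3*√22 ≈ 14.071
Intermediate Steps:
√(J(G(5), 25) + o(-52)) = √(10*25 - 52) = √(250 - 52) = √198 = 3*√22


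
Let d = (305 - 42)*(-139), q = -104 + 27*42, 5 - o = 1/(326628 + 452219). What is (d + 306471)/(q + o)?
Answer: 105110854579/403053322 ≈ 260.79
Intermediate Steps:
o = 3894234/778847 (o = 5 - 1/(326628 + 452219) = 5 - 1/778847 = 3894234/778847 ≈ 5.0000)
q = 1030 (q = -104 + 1134 = 1030)
d = -36557 (d = 263*(-139) = -36557)
(d + 306471)/(q + o) = (-36557 + 306471)/(1030 + 3894234/778847) = 269914/(806106644/778847) = 269914*(778847/806106644) = 105110854579/403053322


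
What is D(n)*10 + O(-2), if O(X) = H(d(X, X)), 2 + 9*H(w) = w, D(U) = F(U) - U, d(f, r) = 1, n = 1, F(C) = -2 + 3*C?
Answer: -⅑ ≈ -0.11111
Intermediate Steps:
D(U) = -2 + 2*U (D(U) = (-2 + 3*U) - U = -2 + 2*U)
H(w) = -2/9 + w/9
O(X) = -⅑ (O(X) = -2/9 + (⅑)*1 = -2/9 + ⅑ = -⅑)
D(n)*10 + O(-2) = (-2 + 2*1)*10 - ⅑ = (-2 + 2)*10 - ⅑ = 0*10 - ⅑ = 0 - ⅑ = -⅑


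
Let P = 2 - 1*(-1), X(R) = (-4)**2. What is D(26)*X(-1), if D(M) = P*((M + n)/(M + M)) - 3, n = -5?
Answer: -372/13 ≈ -28.615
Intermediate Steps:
X(R) = 16
P = 3 (P = 2 + 1 = 3)
D(M) = -3 + 3*(-5 + M)/(2*M) (D(M) = 3*((M - 5)/(M + M)) - 3 = 3*((-5 + M)/((2*M))) - 3 = 3*((-5 + M)*(1/(2*M))) - 3 = 3*((-5 + M)/(2*M)) - 3 = 3*(-5 + M)/(2*M) - 3 = -3 + 3*(-5 + M)/(2*M))
D(26)*X(-1) = ((3/2)*(-5 - 1*26)/26)*16 = ((3/2)*(1/26)*(-5 - 26))*16 = ((3/2)*(1/26)*(-31))*16 = -93/52*16 = -372/13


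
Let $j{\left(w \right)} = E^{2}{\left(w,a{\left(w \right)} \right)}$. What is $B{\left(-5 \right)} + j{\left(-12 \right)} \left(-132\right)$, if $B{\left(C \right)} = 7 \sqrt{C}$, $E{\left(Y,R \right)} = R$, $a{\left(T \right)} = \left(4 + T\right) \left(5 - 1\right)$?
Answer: $-135168 + 7 i \sqrt{5} \approx -1.3517 \cdot 10^{5} + 15.652 i$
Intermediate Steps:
$a{\left(T \right)} = 16 + 4 T$ ($a{\left(T \right)} = \left(4 + T\right) 4 = 16 + 4 T$)
$j{\left(w \right)} = \left(16 + 4 w\right)^{2}$
$B{\left(-5 \right)} + j{\left(-12 \right)} \left(-132\right) = 7 \sqrt{-5} + 16 \left(4 - 12\right)^{2} \left(-132\right) = 7 i \sqrt{5} + 16 \left(-8\right)^{2} \left(-132\right) = 7 i \sqrt{5} + 16 \cdot 64 \left(-132\right) = 7 i \sqrt{5} + 1024 \left(-132\right) = 7 i \sqrt{5} - 135168 = -135168 + 7 i \sqrt{5}$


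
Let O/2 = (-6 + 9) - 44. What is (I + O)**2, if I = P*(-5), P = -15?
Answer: 49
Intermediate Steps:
I = 75 (I = -15*(-5) = 75)
O = -82 (O = 2*((-6 + 9) - 44) = 2*(3 - 44) = 2*(-41) = -82)
(I + O)**2 = (75 - 82)**2 = (-7)**2 = 49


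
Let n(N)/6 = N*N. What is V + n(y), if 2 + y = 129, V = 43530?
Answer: 140304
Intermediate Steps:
y = 127 (y = -2 + 129 = 127)
n(N) = 6*N² (n(N) = 6*(N*N) = 6*N²)
V + n(y) = 43530 + 6*127² = 43530 + 6*16129 = 43530 + 96774 = 140304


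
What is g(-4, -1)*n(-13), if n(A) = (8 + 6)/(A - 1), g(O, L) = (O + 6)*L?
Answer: 2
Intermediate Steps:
g(O, L) = L*(6 + O) (g(O, L) = (6 + O)*L = L*(6 + O))
n(A) = 14/(-1 + A)
g(-4, -1)*n(-13) = (-(6 - 4))*(14/(-1 - 13)) = (-1*2)*(14/(-14)) = -28*(-1)/14 = -2*(-1) = 2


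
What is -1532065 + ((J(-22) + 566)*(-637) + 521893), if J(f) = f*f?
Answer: -1679022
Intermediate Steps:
J(f) = f**2
-1532065 + ((J(-22) + 566)*(-637) + 521893) = -1532065 + (((-22)**2 + 566)*(-637) + 521893) = -1532065 + ((484 + 566)*(-637) + 521893) = -1532065 + (1050*(-637) + 521893) = -1532065 + (-668850 + 521893) = -1532065 - 146957 = -1679022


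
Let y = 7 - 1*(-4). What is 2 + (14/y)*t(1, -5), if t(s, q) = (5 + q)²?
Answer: 2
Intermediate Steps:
y = 11 (y = 7 + 4 = 11)
2 + (14/y)*t(1, -5) = 2 + (14/11)*(5 - 5)² = 2 + (14*(1/11))*0² = 2 + (14/11)*0 = 2 + 0 = 2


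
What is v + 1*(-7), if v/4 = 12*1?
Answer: 41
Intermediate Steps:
v = 48 (v = 4*(12*1) = 4*12 = 48)
v + 1*(-7) = 48 + 1*(-7) = 48 - 7 = 41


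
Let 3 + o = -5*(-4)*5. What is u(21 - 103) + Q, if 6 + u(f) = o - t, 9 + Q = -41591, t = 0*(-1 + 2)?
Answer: -41509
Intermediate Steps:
t = 0 (t = 0*1 = 0)
Q = -41600 (Q = -9 - 41591 = -41600)
o = 97 (o = -3 - 5*(-4)*5 = -3 + 20*5 = -3 + 100 = 97)
u(f) = 91 (u(f) = -6 + (97 - 1*0) = -6 + (97 + 0) = -6 + 97 = 91)
u(21 - 103) + Q = 91 - 41600 = -41509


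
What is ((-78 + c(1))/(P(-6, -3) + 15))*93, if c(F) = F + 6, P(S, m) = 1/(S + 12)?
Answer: -39618/91 ≈ -435.36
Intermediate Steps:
P(S, m) = 1/(12 + S)
c(F) = 6 + F
((-78 + c(1))/(P(-6, -3) + 15))*93 = ((-78 + (6 + 1))/(1/(12 - 6) + 15))*93 = ((-78 + 7)/(1/6 + 15))*93 = -71/(⅙ + 15)*93 = -71/91/6*93 = -71*6/91*93 = -426/91*93 = -39618/91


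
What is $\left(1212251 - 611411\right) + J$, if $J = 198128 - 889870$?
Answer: $-90902$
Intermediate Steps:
$J = -691742$ ($J = 198128 - 889870 = -691742$)
$\left(1212251 - 611411\right) + J = \left(1212251 - 611411\right) - 691742 = 600840 - 691742 = -90902$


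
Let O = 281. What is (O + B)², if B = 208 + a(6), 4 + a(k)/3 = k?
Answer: 245025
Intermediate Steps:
a(k) = -12 + 3*k
B = 214 (B = 208 + (-12 + 3*6) = 208 + (-12 + 18) = 208 + 6 = 214)
(O + B)² = (281 + 214)² = 495² = 245025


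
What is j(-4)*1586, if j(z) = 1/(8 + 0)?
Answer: 793/4 ≈ 198.25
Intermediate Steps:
j(z) = ⅛ (j(z) = 1/8 = ⅛)
j(-4)*1586 = (⅛)*1586 = 793/4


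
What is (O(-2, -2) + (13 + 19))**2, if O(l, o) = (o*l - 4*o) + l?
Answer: 1764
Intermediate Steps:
O(l, o) = l - 4*o + l*o (O(l, o) = (l*o - 4*o) + l = (-4*o + l*o) + l = l - 4*o + l*o)
(O(-2, -2) + (13 + 19))**2 = ((-2 - 4*(-2) - 2*(-2)) + (13 + 19))**2 = ((-2 + 8 + 4) + 32)**2 = (10 + 32)**2 = 42**2 = 1764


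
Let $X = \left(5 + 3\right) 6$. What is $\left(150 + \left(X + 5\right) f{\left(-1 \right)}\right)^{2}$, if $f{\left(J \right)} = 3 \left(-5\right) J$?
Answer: $893025$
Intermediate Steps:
$X = 48$ ($X = 8 \cdot 6 = 48$)
$f{\left(J \right)} = - 15 J$
$\left(150 + \left(X + 5\right) f{\left(-1 \right)}\right)^{2} = \left(150 + \left(48 + 5\right) \left(\left(-15\right) \left(-1\right)\right)\right)^{2} = \left(150 + 53 \cdot 15\right)^{2} = \left(150 + 795\right)^{2} = 945^{2} = 893025$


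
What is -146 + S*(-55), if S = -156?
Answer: 8434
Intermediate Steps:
-146 + S*(-55) = -146 - 156*(-55) = -146 + 8580 = 8434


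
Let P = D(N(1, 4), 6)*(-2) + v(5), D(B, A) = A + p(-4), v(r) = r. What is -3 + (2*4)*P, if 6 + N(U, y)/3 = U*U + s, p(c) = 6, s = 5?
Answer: -155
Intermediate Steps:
N(U, y) = -3 + 3*U² (N(U, y) = -18 + 3*(U*U + 5) = -18 + 3*(U² + 5) = -18 + 3*(5 + U²) = -18 + (15 + 3*U²) = -3 + 3*U²)
D(B, A) = 6 + A (D(B, A) = A + 6 = 6 + A)
P = -19 (P = (6 + 6)*(-2) + 5 = 12*(-2) + 5 = -24 + 5 = -19)
-3 + (2*4)*P = -3 + (2*4)*(-19) = -3 + 8*(-19) = -3 - 152 = -155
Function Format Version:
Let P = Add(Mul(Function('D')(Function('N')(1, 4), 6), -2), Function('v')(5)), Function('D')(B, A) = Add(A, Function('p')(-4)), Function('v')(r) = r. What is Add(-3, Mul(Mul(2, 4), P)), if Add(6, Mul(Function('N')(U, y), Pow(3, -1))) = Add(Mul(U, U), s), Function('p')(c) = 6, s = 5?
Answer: -155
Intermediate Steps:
Function('N')(U, y) = Add(-3, Mul(3, Pow(U, 2))) (Function('N')(U, y) = Add(-18, Mul(3, Add(Mul(U, U), 5))) = Add(-18, Mul(3, Add(Pow(U, 2), 5))) = Add(-18, Mul(3, Add(5, Pow(U, 2)))) = Add(-18, Add(15, Mul(3, Pow(U, 2)))) = Add(-3, Mul(3, Pow(U, 2))))
Function('D')(B, A) = Add(6, A) (Function('D')(B, A) = Add(A, 6) = Add(6, A))
P = -19 (P = Add(Mul(Add(6, 6), -2), 5) = Add(Mul(12, -2), 5) = Add(-24, 5) = -19)
Add(-3, Mul(Mul(2, 4), P)) = Add(-3, Mul(Mul(2, 4), -19)) = Add(-3, Mul(8, -19)) = Add(-3, -152) = -155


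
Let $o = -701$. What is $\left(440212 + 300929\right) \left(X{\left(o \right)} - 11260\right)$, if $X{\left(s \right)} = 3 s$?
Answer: $-9903867183$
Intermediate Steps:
$\left(440212 + 300929\right) \left(X{\left(o \right)} - 11260\right) = \left(440212 + 300929\right) \left(3 \left(-701\right) - 11260\right) = 741141 \left(-2103 - 11260\right) = 741141 \left(-13363\right) = -9903867183$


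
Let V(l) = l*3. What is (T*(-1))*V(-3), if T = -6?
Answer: -54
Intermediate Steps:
V(l) = 3*l
(T*(-1))*V(-3) = (-6*(-1))*(3*(-3)) = 6*(-9) = -54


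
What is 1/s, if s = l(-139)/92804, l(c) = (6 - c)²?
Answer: 92804/21025 ≈ 4.4140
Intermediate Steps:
s = 21025/92804 (s = (-6 - 139)²/92804 = (-145)²*(1/92804) = 21025*(1/92804) = 21025/92804 ≈ 0.22655)
1/s = 1/(21025/92804) = 92804/21025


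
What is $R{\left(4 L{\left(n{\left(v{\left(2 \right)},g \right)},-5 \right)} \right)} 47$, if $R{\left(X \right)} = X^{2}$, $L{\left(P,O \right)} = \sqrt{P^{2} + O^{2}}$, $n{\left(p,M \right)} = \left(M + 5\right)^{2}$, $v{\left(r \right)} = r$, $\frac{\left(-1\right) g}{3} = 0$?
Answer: $488800$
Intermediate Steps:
$g = 0$ ($g = \left(-3\right) 0 = 0$)
$n{\left(p,M \right)} = \left(5 + M\right)^{2}$
$L{\left(P,O \right)} = \sqrt{O^{2} + P^{2}}$
$R{\left(4 L{\left(n{\left(v{\left(2 \right)},g \right)},-5 \right)} \right)} 47 = \left(4 \sqrt{\left(-5\right)^{2} + \left(\left(5 + 0\right)^{2}\right)^{2}}\right)^{2} \cdot 47 = \left(4 \sqrt{25 + \left(5^{2}\right)^{2}}\right)^{2} \cdot 47 = \left(4 \sqrt{25 + 25^{2}}\right)^{2} \cdot 47 = \left(4 \sqrt{25 + 625}\right)^{2} \cdot 47 = \left(4 \sqrt{650}\right)^{2} \cdot 47 = \left(4 \cdot 5 \sqrt{26}\right)^{2} \cdot 47 = \left(20 \sqrt{26}\right)^{2} \cdot 47 = 10400 \cdot 47 = 488800$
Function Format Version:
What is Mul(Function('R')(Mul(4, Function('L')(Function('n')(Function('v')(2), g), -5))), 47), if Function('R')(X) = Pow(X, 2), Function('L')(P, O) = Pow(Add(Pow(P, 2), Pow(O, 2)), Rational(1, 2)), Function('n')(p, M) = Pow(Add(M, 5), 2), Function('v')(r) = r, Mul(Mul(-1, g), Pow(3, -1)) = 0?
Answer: 488800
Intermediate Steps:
g = 0 (g = Mul(-3, 0) = 0)
Function('n')(p, M) = Pow(Add(5, M), 2)
Function('L')(P, O) = Pow(Add(Pow(O, 2), Pow(P, 2)), Rational(1, 2))
Mul(Function('R')(Mul(4, Function('L')(Function('n')(Function('v')(2), g), -5))), 47) = Mul(Pow(Mul(4, Pow(Add(Pow(-5, 2), Pow(Pow(Add(5, 0), 2), 2)), Rational(1, 2))), 2), 47) = Mul(Pow(Mul(4, Pow(Add(25, Pow(Pow(5, 2), 2)), Rational(1, 2))), 2), 47) = Mul(Pow(Mul(4, Pow(Add(25, Pow(25, 2)), Rational(1, 2))), 2), 47) = Mul(Pow(Mul(4, Pow(Add(25, 625), Rational(1, 2))), 2), 47) = Mul(Pow(Mul(4, Pow(650, Rational(1, 2))), 2), 47) = Mul(Pow(Mul(4, Mul(5, Pow(26, Rational(1, 2)))), 2), 47) = Mul(Pow(Mul(20, Pow(26, Rational(1, 2))), 2), 47) = Mul(10400, 47) = 488800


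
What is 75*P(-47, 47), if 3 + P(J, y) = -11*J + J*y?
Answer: -127125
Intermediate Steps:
P(J, y) = -3 - 11*J + J*y (P(J, y) = -3 + (-11*J + J*y) = -3 - 11*J + J*y)
75*P(-47, 47) = 75*(-3 - 11*(-47) - 47*47) = 75*(-3 + 517 - 2209) = 75*(-1695) = -127125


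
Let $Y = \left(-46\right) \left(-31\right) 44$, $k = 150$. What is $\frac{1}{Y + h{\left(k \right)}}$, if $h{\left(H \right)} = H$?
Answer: $\frac{1}{62894} \approx 1.59 \cdot 10^{-5}$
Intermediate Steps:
$Y = 62744$ ($Y = 1426 \cdot 44 = 62744$)
$\frac{1}{Y + h{\left(k \right)}} = \frac{1}{62744 + 150} = \frac{1}{62894}$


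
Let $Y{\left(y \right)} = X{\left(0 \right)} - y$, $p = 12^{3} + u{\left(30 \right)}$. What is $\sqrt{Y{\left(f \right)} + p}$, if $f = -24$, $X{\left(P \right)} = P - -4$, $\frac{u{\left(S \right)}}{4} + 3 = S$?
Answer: $2 \sqrt{466} \approx 43.174$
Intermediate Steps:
$u{\left(S \right)} = -12 + 4 S$
$X{\left(P \right)} = 4 + P$ ($X{\left(P \right)} = P + 4 = 4 + P$)
$p = 1836$ ($p = 12^{3} + \left(-12 + 4 \cdot 30\right) = 1728 + \left(-12 + 120\right) = 1728 + 108 = 1836$)
$Y{\left(y \right)} = 4 - y$ ($Y{\left(y \right)} = \left(4 + 0\right) - y = 4 - y$)
$\sqrt{Y{\left(f \right)} + p} = \sqrt{\left(4 - -24\right) + 1836} = \sqrt{\left(4 + 24\right) + 1836} = \sqrt{28 + 1836} = \sqrt{1864} = 2 \sqrt{466}$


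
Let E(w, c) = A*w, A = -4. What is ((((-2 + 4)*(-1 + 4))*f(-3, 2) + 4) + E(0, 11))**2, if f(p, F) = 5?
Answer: 1156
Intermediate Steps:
E(w, c) = -4*w
((((-2 + 4)*(-1 + 4))*f(-3, 2) + 4) + E(0, 11))**2 = ((((-2 + 4)*(-1 + 4))*5 + 4) - 4*0)**2 = (((2*3)*5 + 4) + 0)**2 = ((6*5 + 4) + 0)**2 = ((30 + 4) + 0)**2 = (34 + 0)**2 = 34**2 = 1156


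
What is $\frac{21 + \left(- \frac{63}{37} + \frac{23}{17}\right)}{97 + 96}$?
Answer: $\frac{12989}{121397} \approx 0.107$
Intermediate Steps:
$\frac{21 + \left(- \frac{63}{37} + \frac{23}{17}\right)}{97 + 96} = \frac{21 + \left(\left(-63\right) \frac{1}{37} + 23 \cdot \frac{1}{17}\right)}{193} = \left(21 + \left(- \frac{63}{37} + \frac{23}{17}\right)\right) \frac{1}{193} = \left(21 - \frac{220}{629}\right) \frac{1}{193} = \frac{12989}{629} \cdot \frac{1}{193} = \frac{12989}{121397}$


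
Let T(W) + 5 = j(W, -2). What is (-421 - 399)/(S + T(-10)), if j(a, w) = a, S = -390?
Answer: 164/81 ≈ 2.0247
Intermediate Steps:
T(W) = -5 + W
(-421 - 399)/(S + T(-10)) = (-421 - 399)/(-390 + (-5 - 10)) = -820/(-390 - 15) = -820/(-405) = -820*(-1/405) = 164/81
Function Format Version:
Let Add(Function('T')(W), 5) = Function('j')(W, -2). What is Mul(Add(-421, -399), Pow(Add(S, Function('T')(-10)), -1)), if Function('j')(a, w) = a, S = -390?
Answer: Rational(164, 81) ≈ 2.0247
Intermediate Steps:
Function('T')(W) = Add(-5, W)
Mul(Add(-421, -399), Pow(Add(S, Function('T')(-10)), -1)) = Mul(Add(-421, -399), Pow(Add(-390, Add(-5, -10)), -1)) = Mul(-820, Pow(Add(-390, -15), -1)) = Mul(-820, Pow(-405, -1)) = Mul(-820, Rational(-1, 405)) = Rational(164, 81)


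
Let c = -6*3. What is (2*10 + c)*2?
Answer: 4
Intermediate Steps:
c = -18
(2*10 + c)*2 = (2*10 - 18)*2 = (20 - 18)*2 = 2*2 = 4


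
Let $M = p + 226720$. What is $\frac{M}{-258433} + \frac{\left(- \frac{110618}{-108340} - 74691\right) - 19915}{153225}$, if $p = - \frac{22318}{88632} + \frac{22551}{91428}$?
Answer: $- \frac{15035578552196923118941}{10059177359749742492625} \approx -1.4947$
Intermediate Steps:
$p = - \frac{869789}{168821802}$ ($p = \left(-22318\right) \frac{1}{88632} + 22551 \cdot \frac{1}{91428} = - \frac{11159}{44316} + \frac{7517}{30476} = - \frac{869789}{168821802} \approx -0.0051521$)
$M = \frac{38275278079651}{168821802}$ ($M = - \frac{869789}{168821802} + 226720 = \frac{38275278079651}{168821802} \approx 2.2672 \cdot 10^{5}$)
$\frac{M}{-258433} + \frac{\left(- \frac{110618}{-108340} - 74691\right) - 19915}{153225} = \frac{38275278079651}{168821802 \left(-258433\right)} + \frac{\left(- \frac{110618}{-108340} - 74691\right) - 19915}{153225} = \frac{38275278079651}{168821802} \left(- \frac{1}{258433}\right) + \left(\left(\left(-110618\right) \left(- \frac{1}{108340}\right) - 74691\right) - 19915\right) \frac{1}{153225} = - \frac{38275278079651}{43629124756266} + \left(\left(\frac{55309}{54170} - 74691\right) - 19915\right) \frac{1}{153225} = - \frac{38275278079651}{43629124756266} + \left(- \frac{4045956161}{54170} - 19915\right) \frac{1}{153225} = - \frac{38275278079651}{43629124756266} - \frac{5124751711}{8300198250} = - \frac{15035578552196923118941}{10059177359749742492625}$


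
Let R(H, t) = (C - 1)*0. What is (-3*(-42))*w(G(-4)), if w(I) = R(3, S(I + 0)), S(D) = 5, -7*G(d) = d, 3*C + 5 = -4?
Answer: 0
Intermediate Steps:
C = -3 (C = -5/3 + (⅓)*(-4) = -5/3 - 4/3 = -3)
G(d) = -d/7
R(H, t) = 0 (R(H, t) = (-3 - 1)*0 = -4*0 = 0)
w(I) = 0
(-3*(-42))*w(G(-4)) = -3*(-42)*0 = 126*0 = 0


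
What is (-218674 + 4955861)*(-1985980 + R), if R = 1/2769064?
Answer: -26051239578690051453/2769064 ≈ -9.4080e+12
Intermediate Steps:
R = 1/2769064 ≈ 3.6113e-7
(-218674 + 4955861)*(-1985980 + R) = (-218674 + 4955861)*(-1985980 + 1/2769064) = 4737187*(-5499305722719/2769064) = -26051239578690051453/2769064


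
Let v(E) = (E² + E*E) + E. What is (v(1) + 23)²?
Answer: 676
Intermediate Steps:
v(E) = E + 2*E² (v(E) = (E² + E²) + E = 2*E² + E = E + 2*E²)
(v(1) + 23)² = (1*(1 + 2*1) + 23)² = (1*(1 + 2) + 23)² = (1*3 + 23)² = (3 + 23)² = 26² = 676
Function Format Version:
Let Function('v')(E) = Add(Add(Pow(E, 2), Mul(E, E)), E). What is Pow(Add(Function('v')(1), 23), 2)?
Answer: 676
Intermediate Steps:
Function('v')(E) = Add(E, Mul(2, Pow(E, 2))) (Function('v')(E) = Add(Add(Pow(E, 2), Pow(E, 2)), E) = Add(Mul(2, Pow(E, 2)), E) = Add(E, Mul(2, Pow(E, 2))))
Pow(Add(Function('v')(1), 23), 2) = Pow(Add(Mul(1, Add(1, Mul(2, 1))), 23), 2) = Pow(Add(Mul(1, Add(1, 2)), 23), 2) = Pow(Add(Mul(1, 3), 23), 2) = Pow(Add(3, 23), 2) = Pow(26, 2) = 676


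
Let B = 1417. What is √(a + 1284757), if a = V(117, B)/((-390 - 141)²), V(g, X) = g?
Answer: √40250152066/177 ≈ 1133.5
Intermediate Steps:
a = 13/31329 (a = 117/((-390 - 141)²) = 117/((-531)²) = 117/281961 = 117*(1/281961) = 13/31329 ≈ 0.00041495)
√(a + 1284757) = √(13/31329 + 1284757) = √(40250152066/31329) = √40250152066/177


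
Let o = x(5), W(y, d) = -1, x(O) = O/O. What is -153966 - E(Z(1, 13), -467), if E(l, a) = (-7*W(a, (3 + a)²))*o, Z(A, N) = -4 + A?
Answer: -153973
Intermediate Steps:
x(O) = 1
o = 1
E(l, a) = 7 (E(l, a) = -7*(-1)*1 = 7*1 = 7)
-153966 - E(Z(1, 13), -467) = -153966 - 1*7 = -153966 - 7 = -153973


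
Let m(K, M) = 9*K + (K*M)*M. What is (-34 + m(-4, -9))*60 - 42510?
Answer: -66150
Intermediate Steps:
m(K, M) = 9*K + K*M**2
(-34 + m(-4, -9))*60 - 42510 = (-34 - 4*(9 + (-9)**2))*60 - 42510 = (-34 - 4*(9 + 81))*60 - 42510 = (-34 - 4*90)*60 - 42510 = (-34 - 360)*60 - 42510 = -394*60 - 42510 = -23640 - 42510 = -66150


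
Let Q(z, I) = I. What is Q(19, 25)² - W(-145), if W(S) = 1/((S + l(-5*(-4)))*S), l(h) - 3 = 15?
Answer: 11509374/18415 ≈ 625.00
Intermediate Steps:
l(h) = 18 (l(h) = 3 + 15 = 18)
W(S) = 1/(S*(18 + S)) (W(S) = 1/((S + 18)*S) = 1/((18 + S)*S) = 1/(S*(18 + S)))
Q(19, 25)² - W(-145) = 25² - 1/((-145)*(18 - 145)) = 625 - (-1)/(145*(-127)) = 625 - (-1)*(-1)/(145*127) = 625 - 1*1/18415 = 625 - 1/18415 = 11509374/18415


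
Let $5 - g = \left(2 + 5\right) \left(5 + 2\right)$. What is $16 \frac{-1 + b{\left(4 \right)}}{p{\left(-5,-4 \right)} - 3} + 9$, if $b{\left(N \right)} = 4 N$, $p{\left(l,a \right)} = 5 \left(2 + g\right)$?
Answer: $\frac{559}{71} \approx 7.8732$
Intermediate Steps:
$g = -44$ ($g = 5 - \left(2 + 5\right) \left(5 + 2\right) = 5 - 7 \cdot 7 = 5 - 49 = -44$)
$p{\left(l,a \right)} = -210$ ($p{\left(l,a \right)} = 5 \left(2 - 44\right) = 5 \left(-42\right) = -210$)
$16 \frac{-1 + b{\left(4 \right)}}{p{\left(-5,-4 \right)} - 3} + 9 = 16 \frac{-1 + 4 \cdot 4}{-210 - 3} + 9 = 16 \frac{-1 + 16}{-213} + 9 = 16 \cdot 15 \left(- \frac{1}{213}\right) + 9 = 16 \left(- \frac{5}{71}\right) + 9 = - \frac{80}{71} + 9 = \frac{559}{71}$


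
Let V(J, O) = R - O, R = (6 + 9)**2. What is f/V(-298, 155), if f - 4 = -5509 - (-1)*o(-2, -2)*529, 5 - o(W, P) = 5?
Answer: -1101/14 ≈ -78.643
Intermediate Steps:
o(W, P) = 0 (o(W, P) = 5 - 1*5 = 5 - 5 = 0)
R = 225 (R = 15**2 = 225)
V(J, O) = 225 - O
f = -5505 (f = 4 + (-5509 - (-1)*0*529) = 4 + (-5509 - (-1)*0) = 4 + (-5509 - 1*0) = 4 + (-5509 + 0) = 4 - 5509 = -5505)
f/V(-298, 155) = -5505/(225 - 1*155) = -5505/(225 - 155) = -5505/70 = -5505*1/70 = -1101/14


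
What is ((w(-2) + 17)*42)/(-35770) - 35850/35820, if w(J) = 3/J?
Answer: -1554373/1525335 ≈ -1.0190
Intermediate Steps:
((w(-2) + 17)*42)/(-35770) - 35850/35820 = ((3/(-2) + 17)*42)/(-35770) - 35850/35820 = ((3*(-½) + 17)*42)*(-1/35770) - 35850*1/35820 = ((-3/2 + 17)*42)*(-1/35770) - 1195/1194 = ((31/2)*42)*(-1/35770) - 1195/1194 = 651*(-1/35770) - 1195/1194 = -93/5110 - 1195/1194 = -1554373/1525335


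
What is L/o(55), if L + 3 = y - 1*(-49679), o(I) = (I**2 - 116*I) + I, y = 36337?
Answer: -28671/1100 ≈ -26.065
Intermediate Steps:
o(I) = I**2 - 115*I
L = 86013 (L = -3 + (36337 - 1*(-49679)) = -3 + (36337 + 49679) = -3 + 86016 = 86013)
L/o(55) = 86013/((55*(-115 + 55))) = 86013/((55*(-60))) = 86013/(-3300) = 86013*(-1/3300) = -28671/1100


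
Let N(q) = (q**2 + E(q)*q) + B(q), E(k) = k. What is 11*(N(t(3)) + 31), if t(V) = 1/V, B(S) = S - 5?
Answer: 2629/9 ≈ 292.11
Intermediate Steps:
B(S) = -5 + S
N(q) = -5 + q + 2*q**2 (N(q) = (q**2 + q*q) + (-5 + q) = (q**2 + q**2) + (-5 + q) = 2*q**2 + (-5 + q) = -5 + q + 2*q**2)
11*(N(t(3)) + 31) = 11*((-5 + 1/3 + 2*(1/3)**2) + 31) = 11*((-5 + 1/3 + 2*(1/9)) + 31) = 11*((-5 + 1/3 + 2/9) + 31) = 11*(-40/9 + 31) = 11*(239/9) = 2629/9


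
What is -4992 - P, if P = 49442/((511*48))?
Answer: -61246609/12264 ≈ -4994.0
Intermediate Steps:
P = 24721/12264 (P = 49442/24528 = 49442*(1/24528) = 24721/12264 ≈ 2.0157)
-4992 - P = -4992 - 1*24721/12264 = -4992 - 24721/12264 = -61246609/12264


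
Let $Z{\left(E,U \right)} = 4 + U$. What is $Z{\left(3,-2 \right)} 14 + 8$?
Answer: $36$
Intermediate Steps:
$Z{\left(3,-2 \right)} 14 + 8 = \left(4 - 2\right) 14 + 8 = 2 \cdot 14 + 8 = 28 + 8 = 36$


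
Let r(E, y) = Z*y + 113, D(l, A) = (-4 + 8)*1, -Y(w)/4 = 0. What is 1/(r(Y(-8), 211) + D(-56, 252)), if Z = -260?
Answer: -1/54743 ≈ -1.8267e-5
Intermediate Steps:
Y(w) = 0 (Y(w) = -4*0 = 0)
D(l, A) = 4 (D(l, A) = 4*1 = 4)
r(E, y) = 113 - 260*y (r(E, y) = -260*y + 113 = 113 - 260*y)
1/(r(Y(-8), 211) + D(-56, 252)) = 1/((113 - 260*211) + 4) = 1/((113 - 54860) + 4) = 1/(-54747 + 4) = 1/(-54743) = -1/54743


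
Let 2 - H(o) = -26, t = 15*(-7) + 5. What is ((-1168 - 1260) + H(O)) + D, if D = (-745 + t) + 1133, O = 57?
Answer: -2112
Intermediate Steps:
t = -100 (t = -105 + 5 = -100)
H(o) = 28 (H(o) = 2 - 1*(-26) = 2 + 26 = 28)
D = 288 (D = (-745 - 100) + 1133 = -845 + 1133 = 288)
((-1168 - 1260) + H(O)) + D = ((-1168 - 1260) + 28) + 288 = (-2428 + 28) + 288 = -2400 + 288 = -2112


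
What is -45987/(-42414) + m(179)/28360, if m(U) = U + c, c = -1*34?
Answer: 43678045/40095368 ≈ 1.0894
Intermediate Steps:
c = -34
m(U) = -34 + U (m(U) = U - 34 = -34 + U)
-45987/(-42414) + m(179)/28360 = -45987/(-42414) + (-34 + 179)/28360 = -45987*(-1/42414) + 145*(1/28360) = 15329/14138 + 29/5672 = 43678045/40095368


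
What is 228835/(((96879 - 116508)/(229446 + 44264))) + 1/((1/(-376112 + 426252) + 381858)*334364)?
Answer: -100244108657027051687481835/31415495860217776419 ≈ -3.1909e+6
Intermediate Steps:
228835/(((96879 - 116508)/(229446 + 44264))) + 1/((1/(-376112 + 426252) + 381858)*334364) = 228835/((-19629/273710)) + (1/334364)/(1/50140 + 381858) = 228835/((-19629*1/273710)) + (1/334364)/(1/50140 + 381858) = 228835/(-19629/273710) + (1/334364)/(19146360121/50140) = 228835*(-273710/19629) + (50140/19146360121)*(1/334364) = -62634427850/19629 + 12535/1600463388874511 = -100244108657027051687481835/31415495860217776419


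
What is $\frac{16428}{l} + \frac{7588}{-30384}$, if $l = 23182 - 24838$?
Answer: $- \frac{1776785}{174708} \approx -10.17$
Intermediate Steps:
$l = -1656$
$\frac{16428}{l} + \frac{7588}{-30384} = \frac{16428}{-1656} + \frac{7588}{-30384} = 16428 \left(- \frac{1}{1656}\right) + 7588 \left(- \frac{1}{30384}\right) = - \frac{1369}{138} - \frac{1897}{7596} = - \frac{1776785}{174708}$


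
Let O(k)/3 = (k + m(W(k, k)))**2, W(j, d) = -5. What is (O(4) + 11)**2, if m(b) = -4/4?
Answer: 1444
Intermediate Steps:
m(b) = -1 (m(b) = -4*1/4 = -1)
O(k) = 3*(-1 + k)**2 (O(k) = 3*(k - 1)**2 = 3*(-1 + k)**2)
(O(4) + 11)**2 = (3*(-1 + 4)**2 + 11)**2 = (3*3**2 + 11)**2 = (3*9 + 11)**2 = (27 + 11)**2 = 38**2 = 1444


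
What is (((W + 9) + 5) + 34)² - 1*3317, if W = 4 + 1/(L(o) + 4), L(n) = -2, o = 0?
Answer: -2243/4 ≈ -560.75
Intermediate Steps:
W = 9/2 (W = 4 + 1/(-2 + 4) = 4 + 1/2 = 4 + ½ = 9/2 ≈ 4.5000)
(((W + 9) + 5) + 34)² - 1*3317 = (((9/2 + 9) + 5) + 34)² - 1*3317 = ((27/2 + 5) + 34)² - 3317 = (37/2 + 34)² - 3317 = (105/2)² - 3317 = 11025/4 - 3317 = -2243/4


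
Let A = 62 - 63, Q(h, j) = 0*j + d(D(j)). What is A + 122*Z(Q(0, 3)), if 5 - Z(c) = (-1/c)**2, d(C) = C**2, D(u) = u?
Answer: 49207/81 ≈ 607.49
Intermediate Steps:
Q(h, j) = j**2 (Q(h, j) = 0*j + j**2 = 0 + j**2 = j**2)
Z(c) = 5 - 1/c**2 (Z(c) = 5 - (-1/c)**2 = 5 - 1/c**2)
A = -1
A + 122*Z(Q(0, 3)) = -1 + 122*(5 - 1/(3**2)**2) = -1 + 122*(5 - 1/9**2) = -1 + 122*(5 - 1*1/81) = -1 + 122*(5 - 1/81) = -1 + 122*(404/81) = -1 + 49288/81 = 49207/81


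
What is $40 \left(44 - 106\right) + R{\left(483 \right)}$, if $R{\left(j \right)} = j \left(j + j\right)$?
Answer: $464098$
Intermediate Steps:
$R{\left(j \right)} = 2 j^{2}$ ($R{\left(j \right)} = j 2 j = 2 j^{2}$)
$40 \left(44 - 106\right) + R{\left(483 \right)} = 40 \left(44 - 106\right) + 2 \cdot 483^{2} = 40 \left(-62\right) + 2 \cdot 233289 = -2480 + 466578 = 464098$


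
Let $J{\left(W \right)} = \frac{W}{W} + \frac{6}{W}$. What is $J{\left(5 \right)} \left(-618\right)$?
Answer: $- \frac{6798}{5} \approx -1359.6$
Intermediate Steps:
$J{\left(W \right)} = 1 + \frac{6}{W}$
$J{\left(5 \right)} \left(-618\right) = \frac{6 + 5}{5} \left(-618\right) = \frac{1}{5} \cdot 11 \left(-618\right) = \frac{11}{5} \left(-618\right) = - \frac{6798}{5}$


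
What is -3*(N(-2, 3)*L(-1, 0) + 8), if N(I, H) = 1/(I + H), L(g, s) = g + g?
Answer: -18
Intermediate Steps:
L(g, s) = 2*g
N(I, H) = 1/(H + I)
-3*(N(-2, 3)*L(-1, 0) + 8) = -3*((2*(-1))/(3 - 2) + 8) = -3*(-2/1 + 8) = -3*(1*(-2) + 8) = -3*(-2 + 8) = -3*6 = -18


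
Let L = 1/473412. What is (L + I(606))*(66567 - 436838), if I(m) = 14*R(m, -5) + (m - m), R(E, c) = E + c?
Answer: -1474896241732199/473412 ≈ -3.1155e+9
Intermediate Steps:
I(m) = -70 + 14*m (I(m) = 14*(m - 5) + (m - m) = 14*(-5 + m) + 0 = (-70 + 14*m) + 0 = -70 + 14*m)
L = 1/473412 ≈ 2.1123e-6
(L + I(606))*(66567 - 436838) = (1/473412 + (-70 + 14*606))*(66567 - 436838) = (1/473412 + (-70 + 8484))*(-370271) = (1/473412 + 8414)*(-370271) = (3983288569/473412)*(-370271) = -1474896241732199/473412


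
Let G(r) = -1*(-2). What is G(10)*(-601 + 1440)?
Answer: 1678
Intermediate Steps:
G(r) = 2
G(10)*(-601 + 1440) = 2*(-601 + 1440) = 2*839 = 1678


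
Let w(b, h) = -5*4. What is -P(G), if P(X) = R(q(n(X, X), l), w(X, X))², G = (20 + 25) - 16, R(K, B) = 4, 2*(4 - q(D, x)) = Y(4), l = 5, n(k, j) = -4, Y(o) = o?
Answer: -16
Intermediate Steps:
w(b, h) = -20
q(D, x) = 2 (q(D, x) = 4 - ½*4 = 4 - 2 = 2)
G = 29 (G = 45 - 16 = 29)
P(X) = 16 (P(X) = 4² = 16)
-P(G) = -1*16 = -16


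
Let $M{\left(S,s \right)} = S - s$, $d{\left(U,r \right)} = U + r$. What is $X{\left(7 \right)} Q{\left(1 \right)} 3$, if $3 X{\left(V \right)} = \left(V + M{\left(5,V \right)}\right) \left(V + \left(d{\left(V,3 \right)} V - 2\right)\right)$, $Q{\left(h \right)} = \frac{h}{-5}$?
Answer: $-75$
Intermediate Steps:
$Q{\left(h \right)} = - \frac{h}{5}$ ($Q{\left(h \right)} = h \left(- \frac{1}{5}\right) = - \frac{h}{5}$)
$X{\left(V \right)} = - \frac{10}{3} + \frac{5 V}{3} + \frac{5 V \left(3 + V\right)}{3}$ ($X{\left(V \right)} = \frac{\left(V - \left(-5 + V\right)\right) \left(V + \left(\left(V + 3\right) V - 2\right)\right)}{3} = \frac{5 \left(V + \left(\left(3 + V\right) V - 2\right)\right)}{3} = \frac{5 \left(V + \left(V \left(3 + V\right) - 2\right)\right)}{3} = \frac{5 \left(V + \left(-2 + V \left(3 + V\right)\right)\right)}{3} = \frac{5 \left(-2 + V + V \left(3 + V\right)\right)}{3} = \frac{-10 + 5 V + 5 V \left(3 + V\right)}{3} = - \frac{10}{3} + \frac{5 V}{3} + \frac{5 V \left(3 + V\right)}{3}$)
$X{\left(7 \right)} Q{\left(1 \right)} 3 = \left(- \frac{10}{3} + \frac{5 \cdot 7^{2}}{3} + \frac{20}{3} \cdot 7\right) \left(\left(- \frac{1}{5}\right) 1\right) 3 = \left(- \frac{10}{3} + \frac{5}{3} \cdot 49 + \frac{140}{3}\right) \left(- \frac{1}{5}\right) 3 = \left(- \frac{10}{3} + \frac{245}{3} + \frac{140}{3}\right) \left(- \frac{1}{5}\right) 3 = 125 \left(- \frac{1}{5}\right) 3 = \left(-25\right) 3 = -75$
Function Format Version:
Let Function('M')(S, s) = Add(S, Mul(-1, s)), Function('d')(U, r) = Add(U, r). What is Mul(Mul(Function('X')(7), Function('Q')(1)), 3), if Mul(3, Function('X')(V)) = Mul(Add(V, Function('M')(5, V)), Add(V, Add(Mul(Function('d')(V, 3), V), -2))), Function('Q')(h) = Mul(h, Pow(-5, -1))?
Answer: -75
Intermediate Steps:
Function('Q')(h) = Mul(Rational(-1, 5), h) (Function('Q')(h) = Mul(h, Rational(-1, 5)) = Mul(Rational(-1, 5), h))
Function('X')(V) = Add(Rational(-10, 3), Mul(Rational(5, 3), V), Mul(Rational(5, 3), V, Add(3, V))) (Function('X')(V) = Mul(Rational(1, 3), Mul(Add(V, Add(5, Mul(-1, V))), Add(V, Add(Mul(Add(V, 3), V), -2)))) = Mul(Rational(1, 3), Mul(5, Add(V, Add(Mul(Add(3, V), V), -2)))) = Mul(Rational(1, 3), Mul(5, Add(V, Add(Mul(V, Add(3, V)), -2)))) = Mul(Rational(1, 3), Mul(5, Add(V, Add(-2, Mul(V, Add(3, V)))))) = Mul(Rational(1, 3), Mul(5, Add(-2, V, Mul(V, Add(3, V))))) = Mul(Rational(1, 3), Add(-10, Mul(5, V), Mul(5, V, Add(3, V)))) = Add(Rational(-10, 3), Mul(Rational(5, 3), V), Mul(Rational(5, 3), V, Add(3, V))))
Mul(Mul(Function('X')(7), Function('Q')(1)), 3) = Mul(Mul(Add(Rational(-10, 3), Mul(Rational(5, 3), Pow(7, 2)), Mul(Rational(20, 3), 7)), Mul(Rational(-1, 5), 1)), 3) = Mul(Mul(Add(Rational(-10, 3), Mul(Rational(5, 3), 49), Rational(140, 3)), Rational(-1, 5)), 3) = Mul(Mul(Add(Rational(-10, 3), Rational(245, 3), Rational(140, 3)), Rational(-1, 5)), 3) = Mul(Mul(125, Rational(-1, 5)), 3) = Mul(-25, 3) = -75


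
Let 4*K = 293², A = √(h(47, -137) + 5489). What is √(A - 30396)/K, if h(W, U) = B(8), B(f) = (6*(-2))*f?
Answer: 4*√(-30396 + √5393)/85849 ≈ 0.0081135*I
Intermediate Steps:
B(f) = -12*f
h(W, U) = -96 (h(W, U) = -12*8 = -96)
A = √5393 (A = √(-96 + 5489) = √5393 ≈ 73.437)
K = 85849/4 (K = (¼)*293² = (¼)*85849 = 85849/4 ≈ 21462.)
√(A - 30396)/K = √(√5393 - 30396)/(85849/4) = √(-30396 + √5393)*(4/85849) = 4*√(-30396 + √5393)/85849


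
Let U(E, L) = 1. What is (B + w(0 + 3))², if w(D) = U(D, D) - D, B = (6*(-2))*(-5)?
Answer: 3364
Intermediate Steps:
B = 60 (B = -12*(-5) = 60)
w(D) = 1 - D
(B + w(0 + 3))² = (60 + (1 - (0 + 3)))² = (60 + (1 - 1*3))² = (60 + (1 - 3))² = (60 - 2)² = 58² = 3364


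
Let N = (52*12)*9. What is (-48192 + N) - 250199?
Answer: -292775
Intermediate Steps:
N = 5616 (N = 624*9 = 5616)
(-48192 + N) - 250199 = (-48192 + 5616) - 250199 = -42576 - 250199 = -292775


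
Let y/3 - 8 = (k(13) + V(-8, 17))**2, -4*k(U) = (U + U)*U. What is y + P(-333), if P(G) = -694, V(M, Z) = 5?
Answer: 73163/4 ≈ 18291.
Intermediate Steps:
k(U) = -U**2/2 (k(U) = -(U + U)*U/4 = -2*U*U/4 = -U**2/2)
y = 75939/4 (y = 24 + 3*(-1/2*13**2 + 5)**2 = 24 + 3*(-1/2*169 + 5)**2 = 24 + 3*(-169/2 + 5)**2 = 24 + 3*(-159/2)**2 = 24 + 3*(25281/4) = 24 + 75843/4 = 75939/4 ≈ 18985.)
y + P(-333) = 75939/4 - 694 = 73163/4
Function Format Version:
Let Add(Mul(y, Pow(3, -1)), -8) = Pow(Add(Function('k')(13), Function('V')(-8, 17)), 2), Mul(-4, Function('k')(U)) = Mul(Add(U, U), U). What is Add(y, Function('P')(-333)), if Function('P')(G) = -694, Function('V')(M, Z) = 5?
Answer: Rational(73163, 4) ≈ 18291.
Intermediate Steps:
Function('k')(U) = Mul(Rational(-1, 2), Pow(U, 2)) (Function('k')(U) = Mul(Rational(-1, 4), Mul(Add(U, U), U)) = Mul(Rational(-1, 4), Mul(Mul(2, U), U)) = Mul(Rational(-1, 4), Mul(2, Pow(U, 2))) = Mul(Rational(-1, 2), Pow(U, 2)))
y = Rational(75939, 4) (y = Add(24, Mul(3, Pow(Add(Mul(Rational(-1, 2), Pow(13, 2)), 5), 2))) = Add(24, Mul(3, Pow(Add(Mul(Rational(-1, 2), 169), 5), 2))) = Add(24, Mul(3, Pow(Add(Rational(-169, 2), 5), 2))) = Add(24, Mul(3, Pow(Rational(-159, 2), 2))) = Add(24, Mul(3, Rational(25281, 4))) = Add(24, Rational(75843, 4)) = Rational(75939, 4) ≈ 18985.)
Add(y, Function('P')(-333)) = Add(Rational(75939, 4), -694) = Rational(73163, 4)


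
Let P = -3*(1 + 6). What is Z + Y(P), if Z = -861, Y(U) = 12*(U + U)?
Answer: -1365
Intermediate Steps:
P = -21 (P = -3*7 = -21)
Y(U) = 24*U (Y(U) = 12*(2*U) = 24*U)
Z + Y(P) = -861 + 24*(-21) = -861 - 504 = -1365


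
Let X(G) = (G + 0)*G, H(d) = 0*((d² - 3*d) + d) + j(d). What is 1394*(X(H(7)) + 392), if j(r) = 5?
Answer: 581298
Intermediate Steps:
H(d) = 5 (H(d) = 0*((d² - 3*d) + d) + 5 = 0*(d² - 2*d) + 5 = 0 + 5 = 5)
X(G) = G² (X(G) = G*G = G²)
1394*(X(H(7)) + 392) = 1394*(5² + 392) = 1394*(25 + 392) = 1394*417 = 581298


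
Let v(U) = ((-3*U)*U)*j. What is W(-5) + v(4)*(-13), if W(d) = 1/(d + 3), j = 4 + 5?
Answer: 11231/2 ≈ 5615.5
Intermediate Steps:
j = 9
W(d) = 1/(3 + d)
v(U) = -27*U² (v(U) = ((-3*U)*U)*9 = -3*U²*9 = -27*U²)
W(-5) + v(4)*(-13) = 1/(3 - 5) - 27*4²*(-13) = 1/(-2) - 27*16*(-13) = -½ - 432*(-13) = -½ + 5616 = 11231/2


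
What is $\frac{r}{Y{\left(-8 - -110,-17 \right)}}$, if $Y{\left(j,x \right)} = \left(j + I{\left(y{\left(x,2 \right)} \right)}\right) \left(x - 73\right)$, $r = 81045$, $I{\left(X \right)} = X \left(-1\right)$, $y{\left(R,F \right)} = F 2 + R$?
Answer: $- \frac{1801}{230} \approx -7.8304$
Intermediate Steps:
$y{\left(R,F \right)} = R + 2 F$ ($y{\left(R,F \right)} = 2 F + R = R + 2 F$)
$I{\left(X \right)} = - X$
$Y{\left(j,x \right)} = \left(-73 + x\right) \left(-4 + j - x\right)$ ($Y{\left(j,x \right)} = \left(j - \left(x + 2 \cdot 2\right)\right) \left(x - 73\right) = \left(j - \left(x + 4\right)\right) \left(-73 + x\right) = \left(j - \left(4 + x\right)\right) \left(-73 + x\right) = \left(-4 + j - x\right) \left(-73 + x\right) = \left(-73 + x\right) \left(-4 + j - x\right)$)
$\frac{r}{Y{\left(-8 - -110,-17 \right)}} = \frac{81045}{292 - \left(-17\right)^{2} - 73 \left(-8 - -110\right) + 69 \left(-17\right) + \left(-8 - -110\right) \left(-17\right)} = \frac{81045}{292 - 289 - 73 \left(-8 + 110\right) - 1173 + \left(-8 + 110\right) \left(-17\right)} = \frac{81045}{292 - 289 - 7446 - 1173 + 102 \left(-17\right)} = \frac{81045}{292 - 289 - 7446 - 1173 - 1734} = \frac{81045}{-10350} = 81045 \left(- \frac{1}{10350}\right) = - \frac{1801}{230}$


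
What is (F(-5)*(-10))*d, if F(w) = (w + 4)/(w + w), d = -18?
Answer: 18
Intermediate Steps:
F(w) = (4 + w)/(2*w) (F(w) = (4 + w)/((2*w)) = (4 + w)*(1/(2*w)) = (4 + w)/(2*w))
(F(-5)*(-10))*d = (((½)*(4 - 5)/(-5))*(-10))*(-18) = (((½)*(-⅕)*(-1))*(-10))*(-18) = ((⅒)*(-10))*(-18) = -1*(-18) = 18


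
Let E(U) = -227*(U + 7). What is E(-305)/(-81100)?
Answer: -33823/40550 ≈ -0.83411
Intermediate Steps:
E(U) = -1589 - 227*U (E(U) = -227*(7 + U) = -1589 - 227*U)
E(-305)/(-81100) = (-1589 - 227*(-305))/(-81100) = (-1589 + 69235)*(-1/81100) = 67646*(-1/81100) = -33823/40550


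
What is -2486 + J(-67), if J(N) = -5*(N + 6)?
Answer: -2181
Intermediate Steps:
J(N) = -30 - 5*N (J(N) = -5*(6 + N) = -30 - 5*N)
-2486 + J(-67) = -2486 + (-30 - 5*(-67)) = -2486 + (-30 + 335) = -2486 + 305 = -2181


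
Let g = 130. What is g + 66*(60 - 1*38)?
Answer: 1582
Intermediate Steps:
g + 66*(60 - 1*38) = 130 + 66*(60 - 1*38) = 130 + 66*(60 - 38) = 130 + 66*22 = 130 + 1452 = 1582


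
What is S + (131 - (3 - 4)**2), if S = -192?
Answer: -62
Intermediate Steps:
S + (131 - (3 - 4)**2) = -192 + (131 - (3 - 4)**2) = -192 + (131 - 1*(-1)**2) = -192 + (131 - 1*1) = -192 + (131 - 1) = -192 + 130 = -62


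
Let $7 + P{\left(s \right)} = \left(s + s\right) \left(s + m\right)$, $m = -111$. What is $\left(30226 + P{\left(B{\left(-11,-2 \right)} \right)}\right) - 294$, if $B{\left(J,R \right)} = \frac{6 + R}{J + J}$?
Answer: $\frac{3625817}{121} \approx 29965.0$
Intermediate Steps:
$B{\left(J,R \right)} = \frac{6 + R}{2 J}$
$P{\left(s \right)} = -7 + 2 s \left(-111 + s\right)$ ($P{\left(s \right)} = -7 + \left(s + s\right) \left(s - 111\right) = -7 + 2 s \left(-111 + s\right)$)
$\left(30226 + P{\left(B{\left(-11,-2 \right)} \right)}\right) - 294 = \left(30226 - \left(7 - 2 \frac{\left(6 - 2\right)^{2}}{484} + 222 \cdot \frac{1}{2} \frac{1}{-11} \left(6 - 2\right)\right)\right) - 294 = \left(30226 - \left(7 - \frac{8}{121} + 222 \cdot \frac{1}{2} \left(- \frac{1}{11}\right) 4\right)\right) - 294 = \left(30226 - \left(- \frac{367}{11} - \frac{8}{121}\right)\right) - 294 = \left(30226 + \left(-7 + \frac{444}{11} + 2 \cdot \frac{4}{121}\right)\right) - 294 = \left(30226 + \left(-7 + \frac{444}{11} + \frac{8}{121}\right)\right) - 294 = \left(30226 + \frac{4045}{121}\right) - 294 = \frac{3661391}{121} - 294 = \frac{3625817}{121}$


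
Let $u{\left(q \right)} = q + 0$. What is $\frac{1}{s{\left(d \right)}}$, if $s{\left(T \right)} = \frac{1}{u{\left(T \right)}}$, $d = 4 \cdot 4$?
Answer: $16$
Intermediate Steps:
$u{\left(q \right)} = q$
$d = 16$
$s{\left(T \right)} = \frac{1}{T}$
$\frac{1}{s{\left(d \right)}} = \frac{1}{\frac{1}{16}} = 16$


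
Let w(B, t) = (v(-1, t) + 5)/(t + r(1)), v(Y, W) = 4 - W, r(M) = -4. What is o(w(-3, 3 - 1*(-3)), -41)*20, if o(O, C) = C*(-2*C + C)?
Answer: -33620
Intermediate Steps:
w(B, t) = (9 - t)/(-4 + t) (w(B, t) = ((4 - t) + 5)/(t - 4) = (9 - t)/(-4 + t))
o(O, C) = -C² (o(O, C) = C*(-C) = -C²)
o(w(-3, 3 - 1*(-3)), -41)*20 = -1*(-41)²*20 = -1*1681*20 = -1681*20 = -33620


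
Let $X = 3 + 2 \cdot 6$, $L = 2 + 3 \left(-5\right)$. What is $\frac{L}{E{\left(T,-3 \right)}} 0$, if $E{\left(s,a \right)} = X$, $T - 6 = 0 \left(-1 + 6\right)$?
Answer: $0$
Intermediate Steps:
$L = -13$ ($L = 2 - 15 = -13$)
$X = 15$ ($X = 3 + 12 = 15$)
$T = 6$ ($T = 6 + 0 \left(-1 + 6\right) = 6 + 0 \cdot 5 = 6 + 0 = 6$)
$E{\left(s,a \right)} = 15$
$\frac{L}{E{\left(T,-3 \right)}} 0 = - \frac{13}{15} \cdot 0 = \left(-13\right) \frac{1}{15} \cdot 0 = \left(- \frac{13}{15}\right) 0 = 0$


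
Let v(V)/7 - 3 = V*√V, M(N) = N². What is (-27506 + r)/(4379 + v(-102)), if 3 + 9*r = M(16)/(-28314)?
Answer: -175233228850/103319190117 - 417055084663*I*√102/1515348121716 ≈ -1.696 - 2.7796*I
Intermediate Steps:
v(V) = 21 + 7*V^(3/2) (v(V) = 21 + 7*(V*√V) = 21 + 7*V^(3/2))
r = -42599/127413 (r = -⅓ + (16²/(-28314))/9 = -⅓ + (256*(-1/28314))/9 = -⅓ + (⅑)*(-128/14157) = -⅓ - 128/127413 = -42599/127413 ≈ -0.33434)
(-27506 + r)/(4379 + v(-102)) = (-27506 - 42599/127413)/(4379 + (21 + 7*(-102)^(3/2))) = -3504664577/(127413*(4379 + (21 + 7*(-102*I*√102)))) = -3504664577/(127413*(4379 + (21 - 714*I*√102))) = -3504664577/(127413*(4400 - 714*I*√102))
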